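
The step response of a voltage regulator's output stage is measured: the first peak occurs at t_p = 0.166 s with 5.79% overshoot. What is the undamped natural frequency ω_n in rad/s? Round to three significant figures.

ζ from %OS: ζ = |ln 0.0579|/√(π²+ln²0.0579) = 0.672.
t_p = π/ω_d ⇒ ω_d = 18.9 rad/s; then ω_n = ω_d/√(1−ζ²) = 25.5 rad/s.

ω_n ≈ 25.5 rad/s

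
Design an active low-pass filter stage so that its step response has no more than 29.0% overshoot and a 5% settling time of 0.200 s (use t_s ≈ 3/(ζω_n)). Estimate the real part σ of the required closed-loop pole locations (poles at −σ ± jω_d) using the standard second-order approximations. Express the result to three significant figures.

The settling-time spec alone fixes σ = ζω_n = 3/t_s = 3/0.200 = 15.0.
(Overshoot then fixes ζ = 0.367 and hence ω_d = σ·√(1−ζ²)/ζ = 38.1 rad/s.)

σ ≈ 15.0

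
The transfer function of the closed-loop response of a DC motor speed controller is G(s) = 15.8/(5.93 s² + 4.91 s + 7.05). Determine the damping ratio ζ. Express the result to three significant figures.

ζ ≈ 0.380

Dividing through by 5.93: denominator becomes s² + 0.8280 s + 1.189.
So ω_n = √1.189 = 1.09 rad/s and ζ = 0.8280/(2·1.09) = 0.380.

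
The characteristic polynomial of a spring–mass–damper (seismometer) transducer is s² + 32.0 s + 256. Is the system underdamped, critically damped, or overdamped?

critically damped

a² − 4b = 32.0² − 4·256 = 0 (repeated real root); the system is critically damped.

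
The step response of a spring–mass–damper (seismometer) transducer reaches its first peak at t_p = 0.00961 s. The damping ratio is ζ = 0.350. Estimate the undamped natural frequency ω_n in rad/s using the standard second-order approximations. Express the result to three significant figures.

Peak time t_p = π/ω_d, so ω_d = π/t_p = π/0.00961 = 327 rad/s.
ω_n = ω_d/√(1−ζ²) = 327/√0.878 = 349 rad/s.

ω_n ≈ 349 rad/s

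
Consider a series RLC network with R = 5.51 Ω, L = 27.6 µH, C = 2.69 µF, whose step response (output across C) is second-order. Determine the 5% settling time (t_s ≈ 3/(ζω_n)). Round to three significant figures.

For a series RLC circuit (capacitor voltage as output), ω_n = 1/√(LC) = 1/√(27.6 µH · 2.69 µF) = 116000 rad/s.
ζ = (R/2)·√(C/L) = (5.51/2)·√(2.69 µF/27.6 µH) = 0.860.
t_s ≈ 3/(ζω_n) = 0.0000301 s.

t_s ≈ 0.0000301 s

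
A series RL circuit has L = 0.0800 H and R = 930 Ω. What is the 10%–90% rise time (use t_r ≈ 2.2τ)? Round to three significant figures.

τ = L/R = 0.0800/930 = 0.0000860 s.
t_r ≈ 2.2τ = 0.000189 s.

t_r ≈ 0.000189 s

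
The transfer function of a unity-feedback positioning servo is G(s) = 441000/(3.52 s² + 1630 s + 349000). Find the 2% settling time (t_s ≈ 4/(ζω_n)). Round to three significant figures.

t_s ≈ 0.0173 s

Dividing through by 3.52: denominator becomes s² + 463.1 s + 99150.
So ω_n = √99150 = 315 rad/s and ζ = 463.1/(2·315) = 0.735.
t_s ≈ 4/(ζω_n) = 0.0173 s.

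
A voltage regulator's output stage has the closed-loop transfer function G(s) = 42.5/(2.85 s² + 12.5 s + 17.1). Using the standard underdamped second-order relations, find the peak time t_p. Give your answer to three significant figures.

Dividing through by 2.85: denominator becomes s² + 4.386 s + 6.000.
So ω_n = √6.000 = 2.45 rad/s and ζ = 4.386/(2·2.45) = 0.895.
ω_d = ω_n√(1−ζ²) = 1.09 rad/s. t_p = π/ω_d = 2.88 s.

t_p ≈ 2.88 s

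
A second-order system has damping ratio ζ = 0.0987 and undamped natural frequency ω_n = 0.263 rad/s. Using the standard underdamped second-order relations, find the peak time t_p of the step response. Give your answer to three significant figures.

The damped frequency is ω_d = ω_n√(1−ζ²) = 0.263·√(1−0.00974) = 0.262 rad/s.
Peak time t_p = π/ω_d = π/0.262 = 12.0 s.

t_p ≈ 12.0 s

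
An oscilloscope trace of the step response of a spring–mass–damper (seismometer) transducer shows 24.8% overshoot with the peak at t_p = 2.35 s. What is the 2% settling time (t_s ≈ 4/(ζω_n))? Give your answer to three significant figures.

t_s ≈ 6.74 s

From the overshoot, ζ = −ln(OS)/√(π²+ln²(OS)) = 0.406.
t_p = π/ω_d ⇒ ω_d = 1.34 rad/s; then ω_n = ω_d/√(1−ζ²) = 1.46 rad/s.
t_s ≈ 4/(ζω_n) = 4/(0.406·1.46) = 6.74 s.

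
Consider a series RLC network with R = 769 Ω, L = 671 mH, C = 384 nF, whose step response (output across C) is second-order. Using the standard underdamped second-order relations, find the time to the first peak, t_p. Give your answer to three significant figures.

t_p ≈ 0.00167 s

For a series RLC circuit (capacitor voltage as output), ω_n = 1/√(LC) = 1/√(671 mH · 384 nF) = 1970 rad/s.
ζ = (R/2)·√(C/L) = (769/2)·√(384 nF/671 mH) = 0.291.
The damped frequency ω_d = ω_n√(1−ζ²) = 1880 rad/s. t_p = π/ω_d = 0.00167 s.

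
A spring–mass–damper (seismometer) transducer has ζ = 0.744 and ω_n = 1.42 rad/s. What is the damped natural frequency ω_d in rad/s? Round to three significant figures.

ω_d = ω_n√(1−ζ²) = 1.42·√0.446 = 0.949 rad/s.

ω_d ≈ 0.949 rad/s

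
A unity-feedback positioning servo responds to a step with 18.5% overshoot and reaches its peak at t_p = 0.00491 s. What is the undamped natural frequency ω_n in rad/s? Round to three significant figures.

The overshoot fixes ζ = −ln(OS)/√(π²+ln²(OS)) = 0.473.
From t_p = π/ω_d, ω_d = π/0.00491 = 640 rad/s, so ω_n = ω_d/√(1−ζ²) = 726 rad/s.

ω_n ≈ 726 rad/s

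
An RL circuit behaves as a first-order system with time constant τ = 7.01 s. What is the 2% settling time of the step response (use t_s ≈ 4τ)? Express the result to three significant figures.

t_s ≈ 4τ = 28.0 s.

t_s ≈ 28.0 s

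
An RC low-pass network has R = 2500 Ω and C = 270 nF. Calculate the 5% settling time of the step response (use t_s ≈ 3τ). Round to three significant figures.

t_s ≈ 0.00202 s

τ = RC = 2500 × 270 nF = 0.000675 s.
t_s ≈ 3τ = 0.00202 s.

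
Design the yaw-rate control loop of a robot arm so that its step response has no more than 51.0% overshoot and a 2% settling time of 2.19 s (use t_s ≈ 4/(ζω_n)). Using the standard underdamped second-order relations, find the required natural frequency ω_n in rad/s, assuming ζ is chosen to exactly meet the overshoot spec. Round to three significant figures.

From %OS = 100·exp(−πζ/√(1−ζ²)), invert to get ζ = −ln(OS)/√(π² + ln²(OS)) with OS = 0.510.
−ln 0.510 = 0.6733, so ζ = 0.6733/√(π² + 0.4534) = 0.210.
Then ω_n = 4/(ζ t_s) = 4/(0.210 × 2.19) = 8.72 rad/s.

ω_n ≈ 8.72 rad/s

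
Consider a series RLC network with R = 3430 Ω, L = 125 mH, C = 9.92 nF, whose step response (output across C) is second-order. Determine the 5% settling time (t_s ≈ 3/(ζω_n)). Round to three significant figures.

t_s ≈ 0.000219 s

For a series RLC circuit (capacitor voltage as output), ω_n = 1/√(LC) = 1/√(125 mH · 9.92 nF) = 28400 rad/s.
ζ = (R/2)·√(C/L) = (3430/2)·√(9.92 nF/125 mH) = 0.483.
t_s ≈ 3/(ζω_n) = 0.000219 s.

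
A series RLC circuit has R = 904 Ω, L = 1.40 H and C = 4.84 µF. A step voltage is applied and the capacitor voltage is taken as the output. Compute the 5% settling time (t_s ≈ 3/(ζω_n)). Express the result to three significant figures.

t_s ≈ 0.00929 s

For a series RLC circuit (capacitor voltage as output), ω_n = 1/√(LC) = 1/√(1.40 H · 4.84 µF) = 384 rad/s.
ζ = (R/2)·√(C/L) = (904/2)·√(4.84 µF/1.40 H) = 0.840.
t_s ≈ 3/(ζω_n) = 0.00929 s.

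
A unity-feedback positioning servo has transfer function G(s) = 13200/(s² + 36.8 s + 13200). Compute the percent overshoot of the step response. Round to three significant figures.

%OS ≈ 60.1%

ω_n = √13200 = 115 rad/s; ζ = 36.8/(2·115) = 0.160.
%OS = 100 e^{−πζ/√(1−ζ²)} with ζ = 0.160 gives 60.1%.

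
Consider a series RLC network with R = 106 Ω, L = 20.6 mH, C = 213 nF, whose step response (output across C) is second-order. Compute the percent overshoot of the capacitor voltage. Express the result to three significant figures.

%OS ≈ 58.1%

For a series RLC circuit (capacitor voltage as output), ω_n = 1/√(LC) = 1/√(20.6 mH · 213 nF) = 15100 rad/s.
ζ = (R/2)·√(C/L) = (106/2)·√(213 nF/20.6 mH) = 0.170.
Overshoot: exp(−π·0.170/√(1−0.170²)) = 0.581, i.e. 58.1%.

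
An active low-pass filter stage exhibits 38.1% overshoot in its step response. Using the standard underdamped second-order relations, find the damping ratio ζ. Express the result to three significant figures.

ζ = −ln(OS)/√(π² + (ln OS)²). With OS = 0.381, ln OS = −0.9650 and ζ = 0.9650/3.286 = 0.294.

ζ ≈ 0.294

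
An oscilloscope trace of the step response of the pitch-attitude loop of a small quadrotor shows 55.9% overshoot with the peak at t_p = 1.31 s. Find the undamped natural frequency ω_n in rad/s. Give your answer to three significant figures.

The overshoot fixes ζ = −ln(OS)/√(π²+ln²(OS)) = 0.182.
t_p = π/ω_d ⇒ ω_d = 2.40 rad/s; then ω_n = ω_d/√(1−ζ²) = 2.44 rad/s.

ω_n ≈ 2.44 rad/s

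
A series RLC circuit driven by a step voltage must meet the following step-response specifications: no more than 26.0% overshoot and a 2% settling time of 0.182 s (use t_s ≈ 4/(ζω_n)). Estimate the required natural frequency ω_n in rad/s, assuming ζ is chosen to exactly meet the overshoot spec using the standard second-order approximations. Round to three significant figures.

From %OS = 100·exp(−πζ/√(1−ζ²)), invert to get ζ = −ln(OS)/√(π² + ln²(OS)) with OS = 0.260.
−ln 0.260 = 1.347, so ζ = 1.347/√(π² + 1.815) = 0.394.
From t_s ≈ 4/(ζω_n): ω_n = 4/(ζ·t_s) = 4/(0.394·0.182) = 55.8 rad/s.

ω_n ≈ 55.8 rad/s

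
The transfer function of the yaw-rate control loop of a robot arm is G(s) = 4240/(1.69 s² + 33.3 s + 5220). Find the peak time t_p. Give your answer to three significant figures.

t_p ≈ 0.0574 s

Dividing through by 1.69: denominator becomes s² + 19.70 s + 3089.
So ω_n = √3089 = 55.6 rad/s and ζ = 19.70/(2·55.6) = 0.177.
ω_d = ω_n√(1−ζ²) = 54.7 rad/s. t_p = π/ω_d = 0.0574 s.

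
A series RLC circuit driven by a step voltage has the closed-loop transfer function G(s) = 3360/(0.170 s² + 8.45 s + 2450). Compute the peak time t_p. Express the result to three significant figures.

Dividing through by 0.170: denominator becomes s² + 49.71 s + 14410.
So ω_n = √14410 = 120 rad/s and ζ = 49.71/(2·120) = 0.207.
ω_d = 120·√(1 − 0.207²) = 117 rad/s. t_p = π/ω_d = 0.0267 s.

t_p ≈ 0.0267 s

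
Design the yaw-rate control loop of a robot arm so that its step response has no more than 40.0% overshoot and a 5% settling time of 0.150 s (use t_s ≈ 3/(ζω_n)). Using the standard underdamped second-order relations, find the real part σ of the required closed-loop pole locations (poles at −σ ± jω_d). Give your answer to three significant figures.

The settling-time spec alone fixes σ = ζω_n = 3/t_s = 3/0.150 = 20.0.
(Overshoot then fixes ζ = 0.280 and hence ω_d = σ·√(1−ζ²)/ζ = 68.6 rad/s.)

σ ≈ 20.0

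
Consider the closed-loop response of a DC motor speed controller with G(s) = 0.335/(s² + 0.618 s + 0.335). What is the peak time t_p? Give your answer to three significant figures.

ω_n = √0.335 = 0.579 rad/s; ζ = 0.618/(2·0.579) = 0.534.
ω_d = 0.579·√(1 − 0.534²) = 0.489 rad/s. Then t_p = π/ω_d = 6.42 s.

t_p ≈ 6.42 s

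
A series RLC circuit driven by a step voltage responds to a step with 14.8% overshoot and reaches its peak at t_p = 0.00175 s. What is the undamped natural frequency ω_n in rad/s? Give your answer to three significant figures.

ζ from %OS: ζ = |ln 0.148|/√(π²+ln²0.148) = 0.520.
t_p = π/ω_d ⇒ ω_d = 1800 rad/s; then ω_n = ω_d/√(1−ζ²) = 2100 rad/s.

ω_n ≈ 2100 rad/s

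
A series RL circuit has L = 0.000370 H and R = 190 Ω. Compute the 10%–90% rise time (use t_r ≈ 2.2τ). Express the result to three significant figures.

τ = L/R = 0.000370/190 = 0.00000195 s.
t_r ≈ 2.2τ = 0.00000428 s.

t_r ≈ 0.00000428 s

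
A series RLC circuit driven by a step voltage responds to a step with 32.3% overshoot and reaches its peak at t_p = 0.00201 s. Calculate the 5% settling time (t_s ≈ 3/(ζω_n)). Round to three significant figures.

t_s ≈ 0.00534 s

The overshoot fixes ζ = −ln(OS)/√(π²+ln²(OS)) = 0.338.
t_p = π/ω_d ⇒ ω_d = 1560 rad/s; then ω_n = ω_d/√(1−ζ²) = 1660 rad/s.
t_s ≈ 3/(ζω_n) = 3/(0.338·1660) = 0.00534 s.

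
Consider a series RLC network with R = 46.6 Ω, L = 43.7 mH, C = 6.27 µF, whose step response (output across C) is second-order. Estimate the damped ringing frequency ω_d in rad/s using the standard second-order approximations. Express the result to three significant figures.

ω_d ≈ 1830 rad/s

For a series RLC circuit (capacitor voltage as output), ω_n = 1/√(LC) = 1/√(43.7 mH · 6.27 µF) = 1910 rad/s.
ζ = (R/2)·√(C/L) = (46.6/2)·√(6.27 µF/43.7 mH) = 0.279.
ω_d = 1910·√(1 − 0.279²) = 1830 rad/s.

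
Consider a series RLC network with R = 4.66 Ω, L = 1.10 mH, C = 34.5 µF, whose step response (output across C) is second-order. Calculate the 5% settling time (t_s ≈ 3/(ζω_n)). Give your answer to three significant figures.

For a series RLC circuit (capacitor voltage as output), ω_n = 1/√(LC) = 1/√(1.10 mH · 34.5 µF) = 5130 rad/s.
ζ = (R/2)·√(C/L) = (4.66/2)·√(34.5 µF/1.10 mH) = 0.413.
t_s ≈ 3/(ζω_n) = 0.00142 s.

t_s ≈ 0.00142 s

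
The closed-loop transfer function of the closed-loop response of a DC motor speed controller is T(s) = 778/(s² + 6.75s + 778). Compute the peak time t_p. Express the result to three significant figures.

t_p ≈ 0.113 s

ω_n = √778 = 27.9 rad/s; ζ = 6.75/(2·27.9) = 0.121.
ω_d = ω_n√(1−ζ²) = 27.7 rad/s. Then t_p = π/ω_d = 0.113 s.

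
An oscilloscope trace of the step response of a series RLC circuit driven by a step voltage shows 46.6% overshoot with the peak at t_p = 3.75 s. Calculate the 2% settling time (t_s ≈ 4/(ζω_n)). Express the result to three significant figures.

t_s ≈ 19.6 s

ζ from %OS: ζ = |ln 0.466|/√(π²+ln²0.466) = 0.236.
From t_p = π/ω_d, ω_d = π/3.75 = 0.838 rad/s, so ω_n = ω_d/√(1−ζ²) = 0.862 rad/s.
t_s ≈ 4/(ζω_n) = 4/(0.236·0.862) = 19.6 s.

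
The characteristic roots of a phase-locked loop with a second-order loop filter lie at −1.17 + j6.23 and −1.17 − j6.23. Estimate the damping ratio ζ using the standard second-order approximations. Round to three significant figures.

ζ ≈ 0.185

|pole| = ω_n = √(1.17² + 6.23²) = 6.34 rad/s; ζ = cos θ = σ/ω_n = 0.185.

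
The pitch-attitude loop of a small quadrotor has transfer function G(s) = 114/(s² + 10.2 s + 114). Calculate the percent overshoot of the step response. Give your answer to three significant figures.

Comparing the denominator to s² + 2ζω_n s + ω_n²: ω_n = √114 = 10.7 rad/s, and 2ζω_n = 10.2 so ζ = 10.2/(2·10.7) = 0.478.
Overshoot: exp(−π·0.478/√(1−0.478²)) = 0.181, i.e. 18.1%.

%OS ≈ 18.1%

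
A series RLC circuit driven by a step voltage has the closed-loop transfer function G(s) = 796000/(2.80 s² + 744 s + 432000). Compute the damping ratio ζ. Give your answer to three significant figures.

Dividing through by 2.80: denominator becomes s² + 265.7 s + 154300.
So ω_n = √154300 = 393 rad/s and ζ = 265.7/(2·393) = 0.338.

ζ ≈ 0.338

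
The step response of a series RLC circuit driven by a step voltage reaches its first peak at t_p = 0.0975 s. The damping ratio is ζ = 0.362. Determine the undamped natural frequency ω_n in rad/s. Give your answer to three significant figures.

Peak time t_p = π/ω_d, so ω_d = π/t_p = π/0.0975 = 32.2 rad/s.
ω_n = ω_d/√(1−ζ²) = 32.2/√0.869 = 34.6 rad/s.

ω_n ≈ 34.6 rad/s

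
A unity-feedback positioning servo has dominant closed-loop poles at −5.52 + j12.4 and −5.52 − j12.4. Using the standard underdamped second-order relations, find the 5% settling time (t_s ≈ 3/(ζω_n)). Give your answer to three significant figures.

For poles at −σ ± jω_d, ζω_n = σ = 5.52, so t_s ≈ 3/σ = 0.543 s.

t_s ≈ 0.543 s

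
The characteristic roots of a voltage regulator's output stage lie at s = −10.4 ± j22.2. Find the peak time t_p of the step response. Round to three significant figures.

t_p = π/ω_d with ω_d = 22.2 (the imaginary part), so t_p = 0.142 s.

t_p ≈ 0.142 s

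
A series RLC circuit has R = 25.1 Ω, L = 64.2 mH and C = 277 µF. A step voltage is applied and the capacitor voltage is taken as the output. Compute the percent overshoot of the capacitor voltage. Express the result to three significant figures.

%OS ≈ 1.03%

For a series RLC circuit (capacitor voltage as output), ω_n = 1/√(LC) = 1/√(64.2 mH · 277 µF) = 237 rad/s.
ζ = (R/2)·√(C/L) = (25.1/2)·√(277 µF/64.2 mH) = 0.824.
%OS = 100·exp(−πζ/√(1−ζ²)) = 1.03%.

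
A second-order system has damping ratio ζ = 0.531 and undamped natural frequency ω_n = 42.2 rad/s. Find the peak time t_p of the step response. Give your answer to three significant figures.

t_p ≈ 0.0879 s

The damped frequency is ω_d = ω_n√(1−ζ²) = 42.2·√(1−0.282) = 35.8 rad/s.
Peak time t_p = π/ω_d = π/35.8 = 0.0879 s.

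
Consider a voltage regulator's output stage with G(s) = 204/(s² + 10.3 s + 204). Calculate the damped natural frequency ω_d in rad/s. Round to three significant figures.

ω_d ≈ 13.3 rad/s

Comparing the denominator to s² + 2ζω_n s + ω_n²: ω_n = √204 = 14.3 rad/s, and 2ζω_n = 10.3 so ζ = 10.3/(2·14.3) = 0.361.
ω_d = ω_n√(1−ζ²) = 13.3 rad/s.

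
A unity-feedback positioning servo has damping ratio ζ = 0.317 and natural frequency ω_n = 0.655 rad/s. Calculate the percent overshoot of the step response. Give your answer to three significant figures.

%OS ≈ 35.0%

For an underdamped second-order system, %OS = 100·exp(−πζ/√(1−ζ²)).
πζ/√(1−ζ²) = π·0.317/√(1−0.100) = 1.050, so %OS = 100·e^(−1.050) = 35.0%.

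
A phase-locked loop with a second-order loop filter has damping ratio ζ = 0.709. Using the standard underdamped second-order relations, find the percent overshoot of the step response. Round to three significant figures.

For an underdamped second-order system, %OS = 100·exp(−πζ/√(1−ζ²)).
πζ/√(1−ζ²) = π·0.709/√(1−0.503) = 3.158, so %OS = 100·e^(−3.158) = 4.25%.

%OS ≈ 4.25%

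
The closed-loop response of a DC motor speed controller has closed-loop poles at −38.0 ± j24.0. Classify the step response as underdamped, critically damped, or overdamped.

Since the poles form a complex-conjugate pair with nonzero imaginary part, the response is underdamped.

underdamped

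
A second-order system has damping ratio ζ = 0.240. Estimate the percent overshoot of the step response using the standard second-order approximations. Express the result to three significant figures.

For an underdamped second-order system, %OS = 100·exp(−πζ/√(1−ζ²)).
πζ/√(1−ζ²) = π·0.240/√(1−0.0576) = 0.7767, so %OS = 100·e^(−0.7767) = 46.0%.

%OS ≈ 46.0%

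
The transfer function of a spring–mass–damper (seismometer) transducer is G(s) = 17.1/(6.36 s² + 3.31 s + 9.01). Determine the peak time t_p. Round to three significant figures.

t_p ≈ 2.70 s

Dividing through by 6.36: denominator becomes s² + 0.5204 s + 1.417.
So ω_n = √1.417 = 1.19 rad/s and ζ = 0.5204/(2·1.19) = 0.219.
ω_d = ω_n√(1−ζ²) = 1.16 rad/s. t_p = π/ω_d = 2.70 s.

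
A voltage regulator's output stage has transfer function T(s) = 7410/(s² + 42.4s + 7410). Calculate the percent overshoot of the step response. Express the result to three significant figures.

ω_n = √7410 = 86.1 rad/s; ζ = 42.4/(2·86.1) = 0.246.
%OS = 100·exp(−πζ/√(1−ζ²)) = 45.0%.

%OS ≈ 45.0%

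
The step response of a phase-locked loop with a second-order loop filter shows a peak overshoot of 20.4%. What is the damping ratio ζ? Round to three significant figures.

ζ ≈ 0.451

Inverting the overshoot relation: ζ = |ln 0.204|/√(π² + ln²0.204) = 0.451.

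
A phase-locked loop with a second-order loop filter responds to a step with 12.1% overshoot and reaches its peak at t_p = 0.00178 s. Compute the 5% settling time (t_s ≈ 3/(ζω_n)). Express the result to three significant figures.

From the overshoot, ζ = −ln(OS)/√(π²+ln²(OS)) = 0.558.
t_p = π/ω_d ⇒ ω_d = 1760 rad/s; then ω_n = ω_d/√(1−ζ²) = 2130 rad/s.
t_s ≈ 3/(ζω_n) = 3/(0.558·2130) = 0.00253 s.

t_s ≈ 0.00253 s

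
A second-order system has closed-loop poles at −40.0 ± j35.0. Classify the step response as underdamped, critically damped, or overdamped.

underdamped

Since the poles form a complex-conjugate pair with nonzero imaginary part, the response is underdamped.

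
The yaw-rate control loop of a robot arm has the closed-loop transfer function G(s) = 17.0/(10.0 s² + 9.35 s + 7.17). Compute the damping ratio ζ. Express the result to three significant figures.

Dividing through by 10.0: denominator becomes s² + 0.9350 s + 0.7170.
So ω_n = √0.7170 = 0.847 rad/s and ζ = 0.9350/(2·0.847) = 0.552.

ζ ≈ 0.552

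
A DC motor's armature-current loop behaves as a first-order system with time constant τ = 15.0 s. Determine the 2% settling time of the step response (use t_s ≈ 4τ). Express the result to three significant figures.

t_s ≈ 60.0 s

t_s ≈ 4τ = 60.0 s.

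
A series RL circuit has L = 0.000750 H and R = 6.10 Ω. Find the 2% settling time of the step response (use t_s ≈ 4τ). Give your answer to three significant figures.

t_s ≈ 0.000492 s

τ = L/R = 0.000750/6.10 = 0.000123 s.
t_s ≈ 4τ = 0.000492 s.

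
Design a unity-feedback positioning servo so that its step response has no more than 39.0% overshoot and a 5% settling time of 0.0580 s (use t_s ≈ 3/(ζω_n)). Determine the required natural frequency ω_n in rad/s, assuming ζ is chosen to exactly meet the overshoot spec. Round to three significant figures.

ω_n ≈ 180 rad/s

From %OS = 100·exp(−πζ/√(1−ζ²)), invert to get ζ = −ln(OS)/√(π² + ln²(OS)) with OS = 0.390.
−ln 0.390 = 0.9416, so ζ = 0.9416/√(π² + 0.8866) = 0.287.
Then ω_n = 3/(ζ t_s) = 3/(0.287 × 0.0580) = 180 rad/s.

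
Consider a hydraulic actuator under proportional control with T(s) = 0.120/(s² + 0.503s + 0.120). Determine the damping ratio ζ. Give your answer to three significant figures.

ζ ≈ 0.726

Matching coefficients with s² + 2ζω_n s + ω_n² gives ω_n² = 0.120 ⇒ ω_n = 0.346 rad/s, and ζ = 0.503/(2ω_n) = 0.726.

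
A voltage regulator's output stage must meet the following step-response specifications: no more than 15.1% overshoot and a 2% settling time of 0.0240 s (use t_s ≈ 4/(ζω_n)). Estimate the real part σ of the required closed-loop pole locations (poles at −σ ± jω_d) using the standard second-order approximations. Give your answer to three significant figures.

σ ≈ 167

The settling-time spec alone fixes σ = ζω_n = 4/t_s = 4/0.0240 = 167.
(Overshoot then fixes ζ = 0.516 and hence ω_d = σ·√(1−ζ²)/ζ = 277 rad/s.)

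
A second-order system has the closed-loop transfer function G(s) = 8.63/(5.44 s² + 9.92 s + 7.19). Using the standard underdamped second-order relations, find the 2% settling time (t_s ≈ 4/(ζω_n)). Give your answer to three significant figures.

Dividing through by 5.44: denominator becomes s² + 1.824 s + 1.322.
So ω_n = √1.322 = 1.15 rad/s and ζ = 1.824/(2·1.15) = 0.793.
t_s ≈ 4/(ζω_n) = 4.39 s.

t_s ≈ 4.39 s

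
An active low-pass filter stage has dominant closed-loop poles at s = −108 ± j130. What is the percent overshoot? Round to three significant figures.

%OS ≈ 7.35%

|pole| = ω_n = √(108² + 130²) = 169 rad/s; ζ = cos θ = σ/ω_n = 0.639.
Overshoot: exp(−π·0.639/√(1−0.639²)) = 0.0735, i.e. 7.35%.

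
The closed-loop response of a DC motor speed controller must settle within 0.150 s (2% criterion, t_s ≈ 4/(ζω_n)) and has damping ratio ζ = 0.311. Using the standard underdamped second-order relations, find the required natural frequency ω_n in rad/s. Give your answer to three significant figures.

Rearranging t_s ≈ 4/(ζω_n) gives ω_n = 4/(ζ·t_s) = 4/(0.311 × 0.150) = 85.7 rad/s.

ω_n ≈ 85.7 rad/s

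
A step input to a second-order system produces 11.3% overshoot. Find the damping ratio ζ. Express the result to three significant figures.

From %OS = 100·exp(−πζ/√(1−ζ²)), invert to get ζ = −ln(OS)/√(π² + ln²(OS)) with OS = 0.113.
−ln 0.113 = 2.180, so ζ = 2.180/√(π² + 4.754) = 0.570.

ζ ≈ 0.570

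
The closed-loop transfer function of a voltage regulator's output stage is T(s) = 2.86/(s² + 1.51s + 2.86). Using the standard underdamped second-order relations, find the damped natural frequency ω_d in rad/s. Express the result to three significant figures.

ω_d ≈ 1.51 rad/s

ω_n = √2.86 = 1.69 rad/s; ζ = 1.51/(2·1.69) = 0.446.
The damped frequency ω_d = ω_n√(1−ζ²) = 1.51 rad/s.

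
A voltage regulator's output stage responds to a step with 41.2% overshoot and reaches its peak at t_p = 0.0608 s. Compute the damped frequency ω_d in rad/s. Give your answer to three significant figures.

t_p = π/ω_d, so ω_d = π/0.0608 = 51.7 rad/s.

ω_d ≈ 51.7 rad/s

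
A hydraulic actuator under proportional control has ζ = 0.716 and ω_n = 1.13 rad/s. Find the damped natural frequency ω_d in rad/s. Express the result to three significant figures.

ω_d = ω_n√(1−ζ²) = 1.13·√0.487 = 0.789 rad/s.

ω_d ≈ 0.789 rad/s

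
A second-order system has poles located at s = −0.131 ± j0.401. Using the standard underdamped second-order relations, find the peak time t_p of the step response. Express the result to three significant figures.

t_p = π/ω_d with ω_d = 0.401 (the imaginary part), so t_p = 7.83 s.

t_p ≈ 7.83 s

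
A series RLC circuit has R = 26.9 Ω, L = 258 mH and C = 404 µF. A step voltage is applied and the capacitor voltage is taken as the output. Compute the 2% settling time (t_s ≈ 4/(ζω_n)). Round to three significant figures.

For a series RLC circuit (capacitor voltage as output), ω_n = 1/√(LC) = 1/√(258 mH · 404 µF) = 97.9 rad/s.
ζ = (R/2)·√(C/L) = (26.9/2)·√(404 µF/258 mH) = 0.532.
t_s ≈ 4/(ζω_n) = 0.0767 s.

t_s ≈ 0.0767 s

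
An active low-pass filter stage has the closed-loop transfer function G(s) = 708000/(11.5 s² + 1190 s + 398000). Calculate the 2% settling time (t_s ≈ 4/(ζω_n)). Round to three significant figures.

Dividing through by 11.5: denominator becomes s² + 103.5 s + 34610.
So ω_n = √34610 = 186 rad/s and ζ = 103.5/(2·186) = 0.278.
t_s ≈ 4/(ζω_n) = 0.0773 s.

t_s ≈ 0.0773 s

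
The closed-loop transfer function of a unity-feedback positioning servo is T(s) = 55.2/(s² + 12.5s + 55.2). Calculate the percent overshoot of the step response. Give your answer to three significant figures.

Matching coefficients with s² + 2ζω_n s + ω_n² gives ω_n² = 55.2 ⇒ ω_n = 7.43 rad/s, and ζ = 12.5/(2ω_n) = 0.841.
%OS = 100·exp(−πζ/√(1−ζ²)) = 0.754%.

%OS ≈ 0.754%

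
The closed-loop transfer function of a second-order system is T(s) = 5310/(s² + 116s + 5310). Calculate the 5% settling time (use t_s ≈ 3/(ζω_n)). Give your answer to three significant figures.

t_s ≈ 0.0517 s

ω_n = √5310 = 72.9 rad/s; ζ = 116/(2·72.9) = 0.796.
t_s ≈ 3/(ζω_n) = 3/(0.796·72.9) = 0.0517 s.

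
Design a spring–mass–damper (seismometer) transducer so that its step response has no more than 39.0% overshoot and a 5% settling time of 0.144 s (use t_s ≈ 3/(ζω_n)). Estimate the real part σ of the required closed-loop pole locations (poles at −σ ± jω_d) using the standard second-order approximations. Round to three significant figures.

The settling-time spec alone fixes σ = ζω_n = 3/t_s = 3/0.144 = 20.8.
(Overshoot then fixes ζ = 0.287 and hence ω_d = σ·√(1−ζ²)/ζ = 69.5 rad/s.)

σ ≈ 20.8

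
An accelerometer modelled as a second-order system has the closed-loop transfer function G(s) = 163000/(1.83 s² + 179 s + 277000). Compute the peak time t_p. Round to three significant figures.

Dividing through by 1.83: denominator becomes s² + 97.81 s + 151400.
So ω_n = √151400 = 389 rad/s and ζ = 97.81/(2·389) = 0.126.
ω_d = 389·√(1 − 0.126²) = 386 rad/s. t_p = π/ω_d = 0.00814 s.

t_p ≈ 0.00814 s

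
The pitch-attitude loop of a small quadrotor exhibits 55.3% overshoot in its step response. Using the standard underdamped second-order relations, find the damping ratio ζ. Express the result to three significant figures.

ζ = −ln(OS)/√(π² + (ln OS)²). With OS = 0.553, ln OS = −0.5924 and ζ = 0.5924/3.197 = 0.185.

ζ ≈ 0.185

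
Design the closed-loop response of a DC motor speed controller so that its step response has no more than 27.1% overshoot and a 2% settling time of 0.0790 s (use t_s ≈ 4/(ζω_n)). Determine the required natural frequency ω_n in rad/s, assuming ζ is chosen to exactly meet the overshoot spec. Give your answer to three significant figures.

ω_n ≈ 132 rad/s

Inverting the overshoot relation: ζ = |ln 0.271|/√(π² + ln²0.271) = 0.384.
Then ω_n = 4/(ζ t_s) = 4/(0.384 × 0.0790) = 132 rad/s.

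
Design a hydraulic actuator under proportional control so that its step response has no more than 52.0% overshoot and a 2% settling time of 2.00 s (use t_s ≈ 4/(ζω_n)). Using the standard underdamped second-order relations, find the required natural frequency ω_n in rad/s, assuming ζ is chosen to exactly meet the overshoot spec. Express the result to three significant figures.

ω_n ≈ 9.81 rad/s

From %OS = 100·exp(−πζ/√(1−ζ²)), invert to get ζ = −ln(OS)/√(π² + ln²(OS)) with OS = 0.520.
−ln 0.520 = 0.6539, so ζ = 0.6539/√(π² + 0.4276) = 0.204.
From t_s ≈ 4/(ζω_n): ω_n = 4/(ζ·t_s) = 4/(0.204·2.00) = 9.81 rad/s.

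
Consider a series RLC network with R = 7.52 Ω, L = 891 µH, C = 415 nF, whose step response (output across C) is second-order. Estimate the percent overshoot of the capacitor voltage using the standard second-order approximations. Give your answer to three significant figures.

For a series RLC circuit (capacitor voltage as output), ω_n = 1/√(LC) = 1/√(891 µH · 415 nF) = 52000 rad/s.
ζ = (R/2)·√(C/L) = (7.52/2)·√(415 nF/891 µH) = 0.0811.
%OS = 100·exp(−πζ/√(1−ζ²)) = 77.4%.

%OS ≈ 77.4%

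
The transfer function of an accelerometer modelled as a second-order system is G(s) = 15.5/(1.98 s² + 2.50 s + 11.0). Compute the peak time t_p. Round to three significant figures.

Dividing through by 1.98: denominator becomes s² + 1.263 s + 5.556.
So ω_n = √5.556 = 2.36 rad/s and ζ = 1.263/(2·2.36) = 0.268.
ω_d = ω_n√(1−ζ²) = 2.27 rad/s. t_p = π/ω_d = 1.38 s.

t_p ≈ 1.38 s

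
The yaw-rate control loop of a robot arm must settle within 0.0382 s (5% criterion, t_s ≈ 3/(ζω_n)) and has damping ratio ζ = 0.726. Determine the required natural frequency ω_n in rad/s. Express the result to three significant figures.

ω_n ≈ 108 rad/s

Rearranging t_s ≈ 3/(ζω_n) gives ω_n = 3/(ζ·t_s) = 3/(0.726 × 0.0382) = 108 rad/s.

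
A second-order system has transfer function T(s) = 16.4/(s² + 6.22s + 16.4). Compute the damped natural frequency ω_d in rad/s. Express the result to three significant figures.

Matching coefficients with s² + 2ζω_n s + ω_n² gives ω_n² = 16.4 ⇒ ω_n = 4.05 rad/s, and ζ = 6.22/(2ω_n) = 0.768.
ω_d = 4.05·√(1 − 0.768²) = 2.59 rad/s.

ω_d ≈ 2.59 rad/s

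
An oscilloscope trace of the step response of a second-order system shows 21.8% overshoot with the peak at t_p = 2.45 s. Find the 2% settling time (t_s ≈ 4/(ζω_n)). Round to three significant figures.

The overshoot fixes ζ = −ln(OS)/√(π²+ln²(OS)) = 0.436.
From t_p = π/ω_d, ω_d = π/2.45 = 1.28 rad/s, so ω_n = ω_d/√(1−ζ²) = 1.43 rad/s.
t_s ≈ 4/(ζω_n) = 4/(0.436·1.43) = 6.43 s.

t_s ≈ 6.43 s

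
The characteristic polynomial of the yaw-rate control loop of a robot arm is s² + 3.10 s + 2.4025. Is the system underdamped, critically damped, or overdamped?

critically damped

a² − 4b = 3.10² − 4·2.4025 = 0 (repeated real root); the system is critically damped.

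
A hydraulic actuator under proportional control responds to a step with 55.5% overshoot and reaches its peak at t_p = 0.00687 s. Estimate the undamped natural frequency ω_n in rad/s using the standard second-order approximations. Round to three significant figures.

The overshoot fixes ζ = −ln(OS)/√(π²+ln²(OS)) = 0.184.
From t_p = π/ω_d, ω_d = π/0.00687 = 457 rad/s, so ω_n = ω_d/√(1−ζ²) = 465 rad/s.

ω_n ≈ 465 rad/s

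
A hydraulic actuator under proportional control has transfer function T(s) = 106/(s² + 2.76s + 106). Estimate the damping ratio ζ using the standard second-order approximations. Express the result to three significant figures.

ζ ≈ 0.134

ω_n = √106 = 10.3 rad/s; ζ = 2.76/(2·10.3) = 0.134.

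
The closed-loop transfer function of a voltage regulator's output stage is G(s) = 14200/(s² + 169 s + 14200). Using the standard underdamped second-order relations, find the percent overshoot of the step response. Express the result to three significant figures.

%OS ≈ 4.24%

Comparing the denominator to s² + 2ζω_n s + ω_n²: ω_n = √14200 = 119 rad/s, and 2ζω_n = 169 so ζ = 169/(2·119) = 0.709.
Overshoot: exp(−π·0.709/√(1−0.709²)) = 0.0424, i.e. 4.24%.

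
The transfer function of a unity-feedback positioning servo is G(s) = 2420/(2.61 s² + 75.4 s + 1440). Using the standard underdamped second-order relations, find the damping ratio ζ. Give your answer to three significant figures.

ζ ≈ 0.615

Dividing through by 2.61: denominator becomes s² + 28.89 s + 551.7.
So ω_n = √551.7 = 23.5 rad/s and ζ = 28.89/(2·23.5) = 0.615.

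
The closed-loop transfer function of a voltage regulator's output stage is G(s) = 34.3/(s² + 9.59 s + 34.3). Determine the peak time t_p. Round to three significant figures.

t_p ≈ 0.934 s

Matching coefficients with s² + 2ζω_n s + ω_n² gives ω_n² = 34.3 ⇒ ω_n = 5.86 rad/s, and ζ = 9.59/(2ω_n) = 0.819.
The damped frequency ω_d = ω_n√(1−ζ²) = 3.36 rad/s. Then t_p = π/ω_d = 0.934 s.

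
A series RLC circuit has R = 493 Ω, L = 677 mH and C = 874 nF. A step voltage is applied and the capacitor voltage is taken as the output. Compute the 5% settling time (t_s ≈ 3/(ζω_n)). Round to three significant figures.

For a series RLC circuit (capacitor voltage as output), ω_n = 1/√(LC) = 1/√(677 mH · 874 nF) = 1300 rad/s.
ζ = (R/2)·√(C/L) = (493/2)·√(874 nF/677 mH) = 0.280.
t_s ≈ 3/(ζω_n) = 0.00824 s.

t_s ≈ 0.00824 s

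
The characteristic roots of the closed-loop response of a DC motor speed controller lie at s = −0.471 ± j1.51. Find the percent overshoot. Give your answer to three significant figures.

%OS ≈ 37.5%

With σ = 0.471, ω_d = 1.51: ω_n = √(σ²+ω_d²) = 1.58 rad/s, ζ = σ/ω_n = 0.298.
Overshoot: exp(−π·0.298/√(1−0.298²)) = 0.375, i.e. 37.5%.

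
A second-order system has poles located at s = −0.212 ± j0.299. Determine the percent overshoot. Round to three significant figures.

With σ = 0.212, ω_d = 0.299: ω_n = √(σ²+ω_d²) = 0.367 rad/s, ζ = σ/ω_n = 0.578.
%OS = 100 e^{−πζ/√(1−ζ²)} with ζ = 0.578 gives 10.8%.

%OS ≈ 10.8%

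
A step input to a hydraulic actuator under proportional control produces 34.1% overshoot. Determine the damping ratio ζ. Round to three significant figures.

From %OS = 100·exp(−πζ/√(1−ζ²)), invert to get ζ = −ln(OS)/√(π² + ln²(OS)) with OS = 0.341.
−ln 0.341 = 1.076, so ζ = 1.076/√(π² + 1.158) = 0.324.

ζ ≈ 0.324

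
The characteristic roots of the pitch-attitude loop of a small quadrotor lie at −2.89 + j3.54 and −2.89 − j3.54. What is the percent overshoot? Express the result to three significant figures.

%OS ≈ 7.69%

With σ = 2.89, ω_d = 3.54: ω_n = √(σ²+ω_d²) = 4.57 rad/s, ζ = σ/ω_n = 0.632.
%OS = 100·exp(−πζ/√(1−ζ²)) = 7.69%.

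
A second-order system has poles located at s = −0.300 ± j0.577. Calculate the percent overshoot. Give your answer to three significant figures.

%OS ≈ 19.5%

With σ = 0.300, ω_d = 0.577: ω_n = √(σ²+ω_d²) = 0.650 rad/s, ζ = σ/ω_n = 0.461.
%OS = 100 e^{−πζ/√(1−ζ²)} with ζ = 0.461 gives 19.5%.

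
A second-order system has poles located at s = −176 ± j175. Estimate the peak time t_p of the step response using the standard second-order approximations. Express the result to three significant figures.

t_p ≈ 0.0180 s

t_p = π/ω_d with ω_d = 175 (the imaginary part), so t_p = 0.0180 s.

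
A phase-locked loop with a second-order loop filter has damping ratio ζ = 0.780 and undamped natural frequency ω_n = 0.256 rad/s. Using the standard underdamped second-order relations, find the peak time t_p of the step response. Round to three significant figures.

t_p ≈ 19.6 s

The damped frequency is ω_d = ω_n√(1−ζ²) = 0.256·√(1−0.608) = 0.160 rad/s.
Peak time t_p = π/ω_d = π/0.160 = 19.6 s.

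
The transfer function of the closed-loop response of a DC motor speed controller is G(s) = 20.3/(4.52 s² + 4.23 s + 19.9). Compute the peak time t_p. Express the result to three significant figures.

t_p ≈ 1.54 s

Dividing through by 4.52: denominator becomes s² + 0.9358 s + 4.403.
So ω_n = √4.403 = 2.10 rad/s and ζ = 0.9358/(2·2.10) = 0.223.
The damped frequency ω_d = ω_n√(1−ζ²) = 2.05 rad/s. t_p = π/ω_d = 1.54 s.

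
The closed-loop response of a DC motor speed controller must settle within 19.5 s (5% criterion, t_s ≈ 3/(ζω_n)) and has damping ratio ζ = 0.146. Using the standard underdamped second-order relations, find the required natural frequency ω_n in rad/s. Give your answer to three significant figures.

Rearranging t_s ≈ 3/(ζω_n) gives ω_n = 3/(ζ·t_s) = 3/(0.146 × 19.5) = 1.05 rad/s.

ω_n ≈ 1.05 rad/s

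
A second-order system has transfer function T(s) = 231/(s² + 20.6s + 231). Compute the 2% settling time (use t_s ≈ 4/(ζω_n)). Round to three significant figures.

t_s ≈ 0.388 s

ω_n = √231 = 15.2 rad/s; ζ = 20.6/(2·15.2) = 0.678.
t_s ≈ 4/(ζω_n) = 4/(0.678·15.2) = 0.388 s.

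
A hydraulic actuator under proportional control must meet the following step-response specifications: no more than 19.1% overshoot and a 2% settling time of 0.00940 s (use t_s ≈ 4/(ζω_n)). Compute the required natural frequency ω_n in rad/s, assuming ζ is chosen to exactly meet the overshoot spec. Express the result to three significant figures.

ω_n ≈ 913 rad/s

From %OS = 100·exp(−πζ/√(1−ζ²)), invert to get ζ = −ln(OS)/√(π² + ln²(OS)) with OS = 0.191.
−ln 0.191 = 1.655, so ζ = 1.655/√(π² + 2.741) = 0.466.
From t_s ≈ 4/(ζω_n): ω_n = 4/(ζ·t_s) = 4/(0.466·0.00940) = 913 rad/s.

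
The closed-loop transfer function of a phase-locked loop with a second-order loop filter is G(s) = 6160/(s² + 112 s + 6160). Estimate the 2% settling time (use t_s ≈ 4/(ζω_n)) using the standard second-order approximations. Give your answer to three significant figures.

Comparing the denominator to s² + 2ζω_n s + ω_n²: ω_n = √6160 = 78.5 rad/s, and 2ζω_n = 112 so ζ = 112/(2·78.5) = 0.714.
t_s ≈ 4/(ζω_n) = 4/(0.714·78.5) = 0.0714 s.

t_s ≈ 0.0714 s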